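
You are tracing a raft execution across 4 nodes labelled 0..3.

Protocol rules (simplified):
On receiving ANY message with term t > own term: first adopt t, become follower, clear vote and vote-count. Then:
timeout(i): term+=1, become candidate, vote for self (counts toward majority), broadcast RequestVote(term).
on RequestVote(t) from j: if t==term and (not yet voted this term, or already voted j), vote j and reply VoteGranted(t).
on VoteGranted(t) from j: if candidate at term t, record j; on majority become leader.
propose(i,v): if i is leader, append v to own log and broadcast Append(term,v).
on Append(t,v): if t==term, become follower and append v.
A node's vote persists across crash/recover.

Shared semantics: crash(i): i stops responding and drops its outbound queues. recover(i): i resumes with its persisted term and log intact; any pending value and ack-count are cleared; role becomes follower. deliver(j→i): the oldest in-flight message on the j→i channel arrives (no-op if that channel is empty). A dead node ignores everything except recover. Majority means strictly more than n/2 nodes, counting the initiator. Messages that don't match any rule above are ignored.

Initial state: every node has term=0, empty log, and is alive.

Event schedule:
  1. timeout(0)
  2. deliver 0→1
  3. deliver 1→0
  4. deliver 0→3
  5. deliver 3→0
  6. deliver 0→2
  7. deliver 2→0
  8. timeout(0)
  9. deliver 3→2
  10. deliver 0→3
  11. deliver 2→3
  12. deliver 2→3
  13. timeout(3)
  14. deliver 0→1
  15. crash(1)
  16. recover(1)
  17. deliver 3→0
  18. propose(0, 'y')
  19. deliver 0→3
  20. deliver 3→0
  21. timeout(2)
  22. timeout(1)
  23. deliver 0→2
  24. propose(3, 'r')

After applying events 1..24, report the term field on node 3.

3

after 1 — timeout(0): n0:cand/t1/[-]
after 2 — deliver 0→1: n1:foll/t1/[-]
after 3 — deliver 1→0: ·
after 4 — deliver 0→3: n3:foll/t1/[-]
after 5 — deliver 3→0: n0:lead/t1/[-]
after 6 — deliver 0→2: n2:foll/t1/[-]
after 7 — deliver 2→0: ·
after 8 — timeout(0): n0:cand/t2/[-]
after 9 — deliver 3→2: ·
after 10 — deliver 0→3: n3:foll/t2/[-]
after 11 — deliver 2→3: ·
after 12 — deliver 2→3: ·
after 13 — timeout(3): n3:cand/t3/[-]
after 14 — deliver 0→1: n1:foll/t2/[-]
after 15 — crash(1): n1:✗foll/t2/[-]
after 16 — recover(1): n1:foll/t2/[-]
after 17 — deliver 3→0: ·
after 18 — propose(0,'y'): ·
after 19 — deliver 0→3: ·
after 20 — deliver 3→0: n0:foll/t3/[-]
after 21 — timeout(2): n2:cand/t2/[-]
after 22 — timeout(1): n1:cand/t3/[-]
after 23 — deliver 0→2: ·
after 24 — propose(3,'r'): ·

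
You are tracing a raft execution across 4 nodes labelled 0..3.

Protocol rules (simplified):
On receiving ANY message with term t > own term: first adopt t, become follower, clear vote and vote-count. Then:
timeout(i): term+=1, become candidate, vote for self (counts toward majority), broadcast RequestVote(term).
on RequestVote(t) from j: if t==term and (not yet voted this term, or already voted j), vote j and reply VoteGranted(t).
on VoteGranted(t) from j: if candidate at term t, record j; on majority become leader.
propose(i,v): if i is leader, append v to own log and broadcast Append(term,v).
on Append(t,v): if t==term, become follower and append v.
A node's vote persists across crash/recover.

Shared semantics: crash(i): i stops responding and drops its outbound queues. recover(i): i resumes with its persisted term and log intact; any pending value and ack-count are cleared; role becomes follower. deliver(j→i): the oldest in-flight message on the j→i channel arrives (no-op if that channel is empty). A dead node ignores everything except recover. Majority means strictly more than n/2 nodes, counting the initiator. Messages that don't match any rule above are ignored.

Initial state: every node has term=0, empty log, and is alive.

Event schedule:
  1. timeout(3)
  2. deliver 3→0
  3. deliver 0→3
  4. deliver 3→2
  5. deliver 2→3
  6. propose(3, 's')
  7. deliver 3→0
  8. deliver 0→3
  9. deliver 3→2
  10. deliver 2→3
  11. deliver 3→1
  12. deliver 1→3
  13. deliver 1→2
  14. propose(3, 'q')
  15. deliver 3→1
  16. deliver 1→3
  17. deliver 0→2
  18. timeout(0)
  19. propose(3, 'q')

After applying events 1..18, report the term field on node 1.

1

[1] timeout(3) → N3(cand t1 [-])
[2] deliver 3→0 → N0(foll t1 [-])
[3] deliver 0→3 → ∅
[4] deliver 3→2 → N2(foll t1 [-])
[5] deliver 2→3 → N3(lead t1 [-])
[6] propose(3,'s') → N3(lead t1 [s])
[7] deliver 3→0 → N0(foll t1 [s])
[8] deliver 0→3 → ∅
[9] deliver 3→2 → N2(foll t1 [s])
[10] deliver 2→3 → ∅
[11] deliver 3→1 → N1(foll t1 [-])
[12] deliver 1→3 → ∅
[13] deliver 1→2 → ∅
[14] propose(3,'q') → N3(lead t1 [s,q])
[15] deliver 3→1 → N1(foll t1 [s])
[16] deliver 1→3 → ∅
[17] deliver 0→2 → ∅
[18] timeout(0) → N0(cand t2 [s])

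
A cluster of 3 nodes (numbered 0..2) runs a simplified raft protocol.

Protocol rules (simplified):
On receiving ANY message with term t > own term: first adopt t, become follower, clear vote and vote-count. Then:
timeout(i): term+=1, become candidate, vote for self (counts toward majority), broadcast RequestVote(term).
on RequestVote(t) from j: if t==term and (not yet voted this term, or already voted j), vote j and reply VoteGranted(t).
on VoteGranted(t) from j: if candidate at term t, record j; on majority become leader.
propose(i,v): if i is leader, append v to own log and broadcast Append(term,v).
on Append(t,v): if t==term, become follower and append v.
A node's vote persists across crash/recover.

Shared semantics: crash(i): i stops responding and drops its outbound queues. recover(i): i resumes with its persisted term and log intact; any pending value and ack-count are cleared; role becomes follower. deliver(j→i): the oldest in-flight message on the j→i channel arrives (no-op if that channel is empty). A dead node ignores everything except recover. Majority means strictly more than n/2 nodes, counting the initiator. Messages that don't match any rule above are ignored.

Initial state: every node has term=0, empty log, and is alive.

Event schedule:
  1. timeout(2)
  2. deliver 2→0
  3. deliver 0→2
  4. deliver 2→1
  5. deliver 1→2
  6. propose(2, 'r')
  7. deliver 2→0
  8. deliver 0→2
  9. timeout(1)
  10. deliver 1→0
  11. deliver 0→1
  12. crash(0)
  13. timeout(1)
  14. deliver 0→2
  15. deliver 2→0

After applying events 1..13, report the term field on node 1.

step 1 timeout(2): 2={cand,t=1,log=-}
step 2 deliver 2→0: 0={foll,t=1,log=-}
step 3 deliver 0→2: 2={lead,t=1,log=-}
step 4 deliver 2→1: 1={foll,t=1,log=-}
step 5 deliver 1→2: —
step 6 propose(2,'r'): 2={lead,t=1,log=r}
step 7 deliver 2→0: 0={foll,t=1,log=r}
step 8 deliver 0→2: —
step 9 timeout(1): 1={cand,t=2,log=-}
step 10 deliver 1→0: 0={foll,t=2,log=r}
step 11 deliver 0→1: 1={lead,t=2,log=-}
step 12 crash(0): 0={✗foll,t=2,log=r}
step 13 timeout(1): 1={cand,t=3,log=-}

3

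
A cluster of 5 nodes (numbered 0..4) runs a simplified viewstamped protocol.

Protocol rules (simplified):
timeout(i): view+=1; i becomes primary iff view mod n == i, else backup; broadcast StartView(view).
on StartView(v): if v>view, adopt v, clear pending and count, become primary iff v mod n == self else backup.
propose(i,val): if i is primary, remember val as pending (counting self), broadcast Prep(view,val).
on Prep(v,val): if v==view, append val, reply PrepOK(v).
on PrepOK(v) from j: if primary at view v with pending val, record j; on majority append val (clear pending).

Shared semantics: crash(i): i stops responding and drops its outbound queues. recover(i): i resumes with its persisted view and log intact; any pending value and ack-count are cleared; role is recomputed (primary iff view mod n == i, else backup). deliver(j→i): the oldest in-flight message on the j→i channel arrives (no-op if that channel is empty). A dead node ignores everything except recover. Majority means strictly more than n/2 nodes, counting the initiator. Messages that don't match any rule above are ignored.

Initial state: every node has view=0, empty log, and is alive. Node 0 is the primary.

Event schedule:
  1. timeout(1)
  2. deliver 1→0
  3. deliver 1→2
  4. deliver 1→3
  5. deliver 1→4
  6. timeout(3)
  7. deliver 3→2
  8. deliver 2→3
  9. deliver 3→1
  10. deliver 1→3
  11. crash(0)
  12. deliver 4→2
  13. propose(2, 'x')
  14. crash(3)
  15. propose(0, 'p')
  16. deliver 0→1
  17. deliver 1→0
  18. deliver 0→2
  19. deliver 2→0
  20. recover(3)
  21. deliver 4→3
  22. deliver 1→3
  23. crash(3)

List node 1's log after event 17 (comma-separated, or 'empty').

1. timeout(1):  <1:prim v1 ->
2. deliver 1→0:  <0:back v1 ->
3. deliver 1→2:  <2:back v1 ->
4. deliver 1→3:  <3:back v1 ->
5. deliver 1→4:  <4:back v1 ->
6. timeout(3):  <3:back v2 ->
7. deliver 3→2:  <2:prim v2 ->
8. deliver 2→3:  nop
9. deliver 3→1:  <1:back v2 ->
10. deliver 1→3:  nop
11. crash(0):  <0:✗back v1 ->
12. deliver 4→2:  nop
13. propose(2,'x'):  nop
14. crash(3):  <3:✗back v2 ->
15. propose(0,'p'):  nop
16. deliver 0→1:  nop
17. deliver 1→0:  nop

empty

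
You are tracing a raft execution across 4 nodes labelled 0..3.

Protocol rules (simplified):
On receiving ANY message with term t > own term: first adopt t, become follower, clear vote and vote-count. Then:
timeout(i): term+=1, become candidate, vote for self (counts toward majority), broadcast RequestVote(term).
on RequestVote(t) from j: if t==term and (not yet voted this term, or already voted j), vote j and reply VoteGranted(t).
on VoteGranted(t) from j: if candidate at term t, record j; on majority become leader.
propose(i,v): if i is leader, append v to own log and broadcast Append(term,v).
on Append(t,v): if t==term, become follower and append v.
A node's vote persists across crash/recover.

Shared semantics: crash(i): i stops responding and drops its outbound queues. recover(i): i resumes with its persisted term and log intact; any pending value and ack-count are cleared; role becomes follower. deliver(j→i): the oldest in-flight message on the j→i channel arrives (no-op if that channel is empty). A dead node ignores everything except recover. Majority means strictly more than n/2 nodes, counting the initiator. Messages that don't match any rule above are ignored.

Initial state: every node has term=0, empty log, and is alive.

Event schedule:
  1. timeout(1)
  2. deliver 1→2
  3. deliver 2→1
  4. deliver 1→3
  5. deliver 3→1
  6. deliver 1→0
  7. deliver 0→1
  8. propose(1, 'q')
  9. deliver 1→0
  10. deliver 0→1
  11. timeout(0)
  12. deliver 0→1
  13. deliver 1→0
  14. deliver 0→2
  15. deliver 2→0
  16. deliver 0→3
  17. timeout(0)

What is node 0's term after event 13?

2

[1] timeout(1) → N1(cand t1 [-])
[2] deliver 1→2 → N2(foll t1 [-])
[3] deliver 2→1 → ∅
[4] deliver 1→3 → N3(foll t1 [-])
[5] deliver 3→1 → N1(lead t1 [-])
[6] deliver 1→0 → N0(foll t1 [-])
[7] deliver 0→1 → ∅
[8] propose(1,'q') → N1(lead t1 [q])
[9] deliver 1→0 → N0(foll t1 [q])
[10] deliver 0→1 → ∅
[11] timeout(0) → N0(cand t2 [q])
[12] deliver 0→1 → N1(foll t2 [q])
[13] deliver 1→0 → ∅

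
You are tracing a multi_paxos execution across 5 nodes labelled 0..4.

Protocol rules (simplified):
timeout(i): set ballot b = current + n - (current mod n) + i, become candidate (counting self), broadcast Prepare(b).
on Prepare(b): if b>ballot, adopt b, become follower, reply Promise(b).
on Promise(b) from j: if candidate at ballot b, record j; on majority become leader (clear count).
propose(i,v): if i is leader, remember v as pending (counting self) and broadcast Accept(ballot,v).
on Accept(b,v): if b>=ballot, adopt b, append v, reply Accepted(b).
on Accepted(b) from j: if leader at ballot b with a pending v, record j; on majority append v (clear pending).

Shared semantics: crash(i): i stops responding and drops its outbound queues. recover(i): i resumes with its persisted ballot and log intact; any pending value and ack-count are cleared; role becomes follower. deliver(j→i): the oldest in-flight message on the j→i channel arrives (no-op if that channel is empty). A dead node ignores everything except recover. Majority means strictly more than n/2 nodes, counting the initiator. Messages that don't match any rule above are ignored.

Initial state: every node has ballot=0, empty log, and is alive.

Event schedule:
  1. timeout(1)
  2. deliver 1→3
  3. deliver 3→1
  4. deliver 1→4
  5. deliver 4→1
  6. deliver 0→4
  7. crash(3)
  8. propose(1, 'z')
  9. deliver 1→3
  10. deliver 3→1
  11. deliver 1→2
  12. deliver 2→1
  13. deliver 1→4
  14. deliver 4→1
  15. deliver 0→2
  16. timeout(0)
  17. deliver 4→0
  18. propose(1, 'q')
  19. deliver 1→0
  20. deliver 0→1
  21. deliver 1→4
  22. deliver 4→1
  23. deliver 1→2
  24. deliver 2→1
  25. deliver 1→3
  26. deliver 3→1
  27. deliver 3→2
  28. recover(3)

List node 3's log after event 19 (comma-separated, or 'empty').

step 1 timeout(1): 1={cand,b=6,log=-}
step 2 deliver 1→3: 3={foll,b=6,log=-}
step 3 deliver 3→1: —
step 4 deliver 1→4: 4={foll,b=6,log=-}
step 5 deliver 4→1: 1={lead,b=6,log=-}
step 6 deliver 0→4: —
step 7 crash(3): 3={✗foll,b=6,log=-}
step 8 propose(1,'z'): —
step 9 deliver 1→3: —
step 10 deliver 3→1: —
step 11 deliver 1→2: 2={foll,b=6,log=-}
step 12 deliver 2→1: —
step 13 deliver 1→4: 4={foll,b=6,log=z}
step 14 deliver 4→1: —
step 15 deliver 0→2: —
step 16 timeout(0): 0={cand,b=5,log=-}
step 17 deliver 4→0: —
step 18 propose(1,'q'): —
step 19 deliver 1→0: 0={foll,b=6,log=-}

empty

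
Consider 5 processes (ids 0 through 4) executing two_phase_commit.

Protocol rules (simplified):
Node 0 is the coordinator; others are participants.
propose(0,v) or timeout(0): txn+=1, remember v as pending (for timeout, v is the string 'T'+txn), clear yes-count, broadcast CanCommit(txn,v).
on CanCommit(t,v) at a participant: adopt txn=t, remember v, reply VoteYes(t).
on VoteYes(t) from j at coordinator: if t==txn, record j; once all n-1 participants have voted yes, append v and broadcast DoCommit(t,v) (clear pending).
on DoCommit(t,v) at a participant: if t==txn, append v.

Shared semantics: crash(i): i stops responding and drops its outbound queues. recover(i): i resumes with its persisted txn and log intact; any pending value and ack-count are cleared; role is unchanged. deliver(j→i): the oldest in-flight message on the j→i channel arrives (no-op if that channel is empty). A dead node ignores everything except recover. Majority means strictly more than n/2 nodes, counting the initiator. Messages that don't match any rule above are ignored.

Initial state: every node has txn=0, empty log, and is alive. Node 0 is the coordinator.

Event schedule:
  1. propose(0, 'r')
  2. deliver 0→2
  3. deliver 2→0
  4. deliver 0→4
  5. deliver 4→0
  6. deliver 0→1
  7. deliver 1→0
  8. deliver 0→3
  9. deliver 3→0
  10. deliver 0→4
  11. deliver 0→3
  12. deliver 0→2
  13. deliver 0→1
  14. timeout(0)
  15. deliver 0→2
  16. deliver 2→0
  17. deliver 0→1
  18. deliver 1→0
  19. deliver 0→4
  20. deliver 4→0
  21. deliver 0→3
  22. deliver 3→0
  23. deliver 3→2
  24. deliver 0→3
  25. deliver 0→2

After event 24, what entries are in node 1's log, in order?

r

step 1 propose(0,'r'): 0={coor,t=1,log=-}
step 2 deliver 0→2: 2={part,t=1,log=-}
step 3 deliver 2→0: —
step 4 deliver 0→4: 4={part,t=1,log=-}
step 5 deliver 4→0: —
step 6 deliver 0→1: 1={part,t=1,log=-}
step 7 deliver 1→0: —
step 8 deliver 0→3: 3={part,t=1,log=-}
step 9 deliver 3→0: 0={coor,t=1,log=r}
step 10 deliver 0→4: 4={part,t=1,log=r}
step 11 deliver 0→3: 3={part,t=1,log=r}
step 12 deliver 0→2: 2={part,t=1,log=r}
step 13 deliver 0→1: 1={part,t=1,log=r}
step 14 timeout(0): 0={coor,t=2,log=r}
step 15 deliver 0→2: 2={part,t=2,log=r}
step 16 deliver 2→0: —
step 17 deliver 0→1: 1={part,t=2,log=r}
step 18 deliver 1→0: —
step 19 deliver 0→4: 4={part,t=2,log=r}
step 20 deliver 4→0: —
step 21 deliver 0→3: 3={part,t=2,log=r}
step 22 deliver 3→0: 0={coor,t=2,log=r,T2}
step 23 deliver 3→2: —
step 24 deliver 0→3: 3={part,t=2,log=r,T2}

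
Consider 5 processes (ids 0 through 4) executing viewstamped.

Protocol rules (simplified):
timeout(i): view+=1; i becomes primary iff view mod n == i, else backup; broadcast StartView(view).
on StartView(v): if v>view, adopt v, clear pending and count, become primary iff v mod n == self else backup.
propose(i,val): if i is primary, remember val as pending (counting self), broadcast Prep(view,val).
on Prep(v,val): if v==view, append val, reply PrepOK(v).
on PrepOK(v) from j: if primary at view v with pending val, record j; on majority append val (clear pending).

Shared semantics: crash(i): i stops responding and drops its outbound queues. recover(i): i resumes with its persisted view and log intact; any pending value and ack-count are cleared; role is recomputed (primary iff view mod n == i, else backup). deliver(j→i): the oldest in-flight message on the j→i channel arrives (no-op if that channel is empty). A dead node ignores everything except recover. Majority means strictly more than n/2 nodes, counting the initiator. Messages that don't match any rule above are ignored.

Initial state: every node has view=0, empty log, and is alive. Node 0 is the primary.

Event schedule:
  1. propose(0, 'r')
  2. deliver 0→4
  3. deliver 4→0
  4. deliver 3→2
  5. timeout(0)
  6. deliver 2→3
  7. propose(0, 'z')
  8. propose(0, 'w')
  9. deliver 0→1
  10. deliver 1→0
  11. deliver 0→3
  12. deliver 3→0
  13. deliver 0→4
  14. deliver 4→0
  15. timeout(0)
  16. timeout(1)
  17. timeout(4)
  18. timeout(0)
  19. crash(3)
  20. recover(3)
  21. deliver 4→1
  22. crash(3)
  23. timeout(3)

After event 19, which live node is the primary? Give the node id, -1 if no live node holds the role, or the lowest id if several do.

1. propose(0,'r'):  nop
2. deliver 0→4:  <4:back v0 r>
3. deliver 4→0:  nop
4. deliver 3→2:  nop
5. timeout(0):  <0:back v1 ->
6. deliver 2→3:  nop
7. propose(0,'z'):  nop
8. propose(0,'w'):  nop
9. deliver 0→1:  <1:back v0 r>
10. deliver 1→0:  nop
11. deliver 0→3:  <3:back v0 r>
12. deliver 3→0:  nop
13. deliver 0→4:  <4:back v1 r>
14. deliver 4→0:  nop
15. timeout(0):  <0:back v2 ->
16. timeout(1):  <1:prim v1 r>
17. timeout(4):  <4:back v2 r>
18. timeout(0):  <0:back v3 ->
19. crash(3):  <3:✗back v0 r>

1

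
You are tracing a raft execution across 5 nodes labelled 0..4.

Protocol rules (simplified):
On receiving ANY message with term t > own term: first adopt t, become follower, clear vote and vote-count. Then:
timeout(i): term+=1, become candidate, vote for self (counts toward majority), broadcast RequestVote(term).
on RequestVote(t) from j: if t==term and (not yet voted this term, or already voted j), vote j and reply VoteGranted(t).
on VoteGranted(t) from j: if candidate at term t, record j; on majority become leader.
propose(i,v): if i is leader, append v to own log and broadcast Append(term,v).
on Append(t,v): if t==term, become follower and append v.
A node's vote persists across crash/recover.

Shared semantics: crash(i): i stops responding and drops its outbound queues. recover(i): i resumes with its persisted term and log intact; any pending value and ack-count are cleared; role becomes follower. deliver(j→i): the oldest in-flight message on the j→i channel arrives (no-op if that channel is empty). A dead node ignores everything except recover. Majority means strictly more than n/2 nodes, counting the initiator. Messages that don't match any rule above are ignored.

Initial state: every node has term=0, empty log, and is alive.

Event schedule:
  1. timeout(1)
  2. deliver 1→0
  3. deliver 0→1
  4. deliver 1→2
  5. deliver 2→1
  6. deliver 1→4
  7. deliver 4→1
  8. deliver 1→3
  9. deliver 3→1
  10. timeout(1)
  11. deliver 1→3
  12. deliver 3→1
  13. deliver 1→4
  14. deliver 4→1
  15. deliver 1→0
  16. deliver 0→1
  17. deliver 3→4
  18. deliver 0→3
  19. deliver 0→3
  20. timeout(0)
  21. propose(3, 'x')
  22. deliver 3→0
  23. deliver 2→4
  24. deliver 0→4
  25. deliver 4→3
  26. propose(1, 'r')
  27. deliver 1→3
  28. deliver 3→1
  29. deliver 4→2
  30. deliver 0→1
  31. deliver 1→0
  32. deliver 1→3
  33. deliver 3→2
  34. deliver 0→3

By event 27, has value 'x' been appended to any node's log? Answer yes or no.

no

1. timeout(1):  <1:cand t1 ->
2. deliver 1→0:  <0:foll t1 ->
3. deliver 0→1:  nop
4. deliver 1→2:  <2:foll t1 ->
5. deliver 2→1:  <1:lead t1 ->
6. deliver 1→4:  <4:foll t1 ->
7. deliver 4→1:  nop
8. deliver 1→3:  <3:foll t1 ->
9. deliver 3→1:  nop
10. timeout(1):  <1:cand t2 ->
11. deliver 1→3:  <3:foll t2 ->
12. deliver 3→1:  nop
13. deliver 1→4:  <4:foll t2 ->
14. deliver 4→1:  <1:lead t2 ->
15. deliver 1→0:  <0:foll t2 ->
16. deliver 0→1:  nop
17. deliver 3→4:  nop
18. deliver 0→3:  nop
19. deliver 0→3:  nop
20. timeout(0):  <0:cand t3 ->
21. propose(3,'x'):  nop
22. deliver 3→0:  nop
23. deliver 2→4:  nop
24. deliver 0→4:  <4:foll t3 ->
25. deliver 4→3:  nop
26. propose(1,'r'):  <1:lead t2 r>
27. deliver 1→3:  <3:foll t2 r>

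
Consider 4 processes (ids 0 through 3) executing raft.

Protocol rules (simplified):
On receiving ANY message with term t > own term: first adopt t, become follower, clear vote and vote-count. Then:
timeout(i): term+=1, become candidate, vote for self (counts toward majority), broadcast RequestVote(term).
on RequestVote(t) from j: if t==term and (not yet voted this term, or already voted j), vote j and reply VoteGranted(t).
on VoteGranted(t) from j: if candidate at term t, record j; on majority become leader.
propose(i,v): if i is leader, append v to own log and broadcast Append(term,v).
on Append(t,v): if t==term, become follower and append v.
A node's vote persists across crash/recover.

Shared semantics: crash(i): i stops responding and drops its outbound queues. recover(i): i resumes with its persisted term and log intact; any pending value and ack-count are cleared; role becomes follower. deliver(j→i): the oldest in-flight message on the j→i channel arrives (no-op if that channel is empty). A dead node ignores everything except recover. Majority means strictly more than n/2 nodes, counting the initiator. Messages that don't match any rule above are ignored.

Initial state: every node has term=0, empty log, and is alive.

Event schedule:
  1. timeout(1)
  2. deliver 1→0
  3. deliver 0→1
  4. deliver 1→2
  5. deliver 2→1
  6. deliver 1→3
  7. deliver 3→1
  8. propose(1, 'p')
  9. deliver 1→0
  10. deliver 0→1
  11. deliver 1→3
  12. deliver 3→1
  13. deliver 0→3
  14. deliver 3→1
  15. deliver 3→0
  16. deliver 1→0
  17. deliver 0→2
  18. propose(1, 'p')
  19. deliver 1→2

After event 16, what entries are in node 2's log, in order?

after 1 — timeout(1): n1:cand/t1/[-]
after 2 — deliver 1→0: n0:foll/t1/[-]
after 3 — deliver 0→1: ·
after 4 — deliver 1→2: n2:foll/t1/[-]
after 5 — deliver 2→1: n1:lead/t1/[-]
after 6 — deliver 1→3: n3:foll/t1/[-]
after 7 — deliver 3→1: ·
after 8 — propose(1,'p'): n1:lead/t1/[p]
after 9 — deliver 1→0: n0:foll/t1/[p]
after 10 — deliver 0→1: ·
after 11 — deliver 1→3: n3:foll/t1/[p]
after 12 — deliver 3→1: ·
after 13 — deliver 0→3: ·
after 14 — deliver 3→1: ·
after 15 — deliver 3→0: ·
after 16 — deliver 1→0: ·

empty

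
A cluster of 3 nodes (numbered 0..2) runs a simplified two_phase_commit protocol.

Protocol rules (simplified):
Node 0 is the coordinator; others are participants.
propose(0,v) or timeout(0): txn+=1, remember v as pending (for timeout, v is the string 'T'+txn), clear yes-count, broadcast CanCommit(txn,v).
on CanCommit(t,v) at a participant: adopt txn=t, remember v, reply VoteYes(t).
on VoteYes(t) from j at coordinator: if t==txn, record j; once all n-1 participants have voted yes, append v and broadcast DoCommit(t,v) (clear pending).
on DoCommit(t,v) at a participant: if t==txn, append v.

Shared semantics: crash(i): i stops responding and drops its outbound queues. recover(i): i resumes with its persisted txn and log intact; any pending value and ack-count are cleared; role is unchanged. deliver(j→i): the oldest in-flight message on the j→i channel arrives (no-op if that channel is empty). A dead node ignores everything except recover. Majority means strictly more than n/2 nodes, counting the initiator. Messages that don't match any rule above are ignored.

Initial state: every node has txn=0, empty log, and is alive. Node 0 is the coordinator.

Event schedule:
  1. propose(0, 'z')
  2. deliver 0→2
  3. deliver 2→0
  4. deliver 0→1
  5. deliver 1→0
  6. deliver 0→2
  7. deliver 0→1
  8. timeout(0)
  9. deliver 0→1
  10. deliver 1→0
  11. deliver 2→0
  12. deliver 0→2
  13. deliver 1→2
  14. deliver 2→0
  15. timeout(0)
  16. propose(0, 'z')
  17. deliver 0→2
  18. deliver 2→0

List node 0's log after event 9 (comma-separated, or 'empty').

z

after 1 — propose(0,'z'): n0:coor/t1/[-]
after 2 — deliver 0→2: n2:part/t1/[-]
after 3 — deliver 2→0: ·
after 4 — deliver 0→1: n1:part/t1/[-]
after 5 — deliver 1→0: n0:coor/t1/[z]
after 6 — deliver 0→2: n2:part/t1/[z]
after 7 — deliver 0→1: n1:part/t1/[z]
after 8 — timeout(0): n0:coor/t2/[z]
after 9 — deliver 0→1: n1:part/t2/[z]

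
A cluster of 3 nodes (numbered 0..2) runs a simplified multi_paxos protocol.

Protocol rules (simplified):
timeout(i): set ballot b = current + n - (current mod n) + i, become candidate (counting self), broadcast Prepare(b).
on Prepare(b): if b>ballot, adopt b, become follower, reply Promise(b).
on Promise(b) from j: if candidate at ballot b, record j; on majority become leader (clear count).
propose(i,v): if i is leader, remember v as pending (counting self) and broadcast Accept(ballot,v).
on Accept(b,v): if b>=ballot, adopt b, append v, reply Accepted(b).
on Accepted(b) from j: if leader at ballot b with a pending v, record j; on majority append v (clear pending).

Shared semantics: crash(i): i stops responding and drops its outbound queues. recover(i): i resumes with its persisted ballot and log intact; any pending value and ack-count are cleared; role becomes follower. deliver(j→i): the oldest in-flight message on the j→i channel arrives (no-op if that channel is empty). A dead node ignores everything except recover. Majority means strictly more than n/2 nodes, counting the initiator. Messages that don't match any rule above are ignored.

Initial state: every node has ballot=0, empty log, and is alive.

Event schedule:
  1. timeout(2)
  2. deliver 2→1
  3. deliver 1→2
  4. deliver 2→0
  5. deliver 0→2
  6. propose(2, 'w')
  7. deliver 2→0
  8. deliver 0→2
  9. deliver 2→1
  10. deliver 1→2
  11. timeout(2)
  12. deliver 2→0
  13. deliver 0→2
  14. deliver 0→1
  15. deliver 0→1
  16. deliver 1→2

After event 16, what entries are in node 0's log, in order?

after 1 — timeout(2): n2:cand/b5/[-]
after 2 — deliver 2→1: n1:foll/b5/[-]
after 3 — deliver 1→2: n2:lead/b5/[-]
after 4 — deliver 2→0: n0:foll/b5/[-]
after 5 — deliver 0→2: ·
after 6 — propose(2,'w'): ·
after 7 — deliver 2→0: n0:foll/b5/[w]
after 8 — deliver 0→2: n2:lead/b5/[w]
after 9 — deliver 2→1: n1:foll/b5/[w]
after 10 — deliver 1→2: ·
after 11 — timeout(2): n2:cand/b8/[w]
after 12 — deliver 2→0: n0:foll/b8/[w]
after 13 — deliver 0→2: n2:lead/b8/[w]
after 14 — deliver 0→1: ·
after 15 — deliver 0→1: ·
after 16 — deliver 1→2: ·

w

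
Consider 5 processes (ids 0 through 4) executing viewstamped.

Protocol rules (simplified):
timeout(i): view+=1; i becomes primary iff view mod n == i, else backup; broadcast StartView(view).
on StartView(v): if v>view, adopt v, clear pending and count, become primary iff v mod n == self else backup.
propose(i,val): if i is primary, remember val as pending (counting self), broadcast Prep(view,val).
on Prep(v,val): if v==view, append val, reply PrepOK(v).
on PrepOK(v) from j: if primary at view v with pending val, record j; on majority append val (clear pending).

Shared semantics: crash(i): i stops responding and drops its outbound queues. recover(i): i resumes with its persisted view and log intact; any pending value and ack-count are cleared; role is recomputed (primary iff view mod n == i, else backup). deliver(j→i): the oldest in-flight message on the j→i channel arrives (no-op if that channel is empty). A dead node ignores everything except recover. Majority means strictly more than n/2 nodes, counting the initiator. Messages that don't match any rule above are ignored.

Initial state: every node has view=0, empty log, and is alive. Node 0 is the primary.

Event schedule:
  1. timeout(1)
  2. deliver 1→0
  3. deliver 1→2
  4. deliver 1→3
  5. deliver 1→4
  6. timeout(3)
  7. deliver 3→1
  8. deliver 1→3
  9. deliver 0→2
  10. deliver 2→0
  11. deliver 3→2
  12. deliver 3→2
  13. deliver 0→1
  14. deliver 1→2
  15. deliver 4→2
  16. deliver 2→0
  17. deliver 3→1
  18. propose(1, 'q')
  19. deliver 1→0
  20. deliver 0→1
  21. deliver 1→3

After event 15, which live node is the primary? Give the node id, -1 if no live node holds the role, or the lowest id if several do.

2

step 1 timeout(1): 1={prim,v=1,log=-}
step 2 deliver 1→0: 0={back,v=1,log=-}
step 3 deliver 1→2: 2={back,v=1,log=-}
step 4 deliver 1→3: 3={back,v=1,log=-}
step 5 deliver 1→4: 4={back,v=1,log=-}
step 6 timeout(3): 3={back,v=2,log=-}
step 7 deliver 3→1: 1={back,v=2,log=-}
step 8 deliver 1→3: —
step 9 deliver 0→2: —
step 10 deliver 2→0: —
step 11 deliver 3→2: 2={prim,v=2,log=-}
step 12 deliver 3→2: —
step 13 deliver 0→1: —
step 14 deliver 1→2: —
step 15 deliver 4→2: —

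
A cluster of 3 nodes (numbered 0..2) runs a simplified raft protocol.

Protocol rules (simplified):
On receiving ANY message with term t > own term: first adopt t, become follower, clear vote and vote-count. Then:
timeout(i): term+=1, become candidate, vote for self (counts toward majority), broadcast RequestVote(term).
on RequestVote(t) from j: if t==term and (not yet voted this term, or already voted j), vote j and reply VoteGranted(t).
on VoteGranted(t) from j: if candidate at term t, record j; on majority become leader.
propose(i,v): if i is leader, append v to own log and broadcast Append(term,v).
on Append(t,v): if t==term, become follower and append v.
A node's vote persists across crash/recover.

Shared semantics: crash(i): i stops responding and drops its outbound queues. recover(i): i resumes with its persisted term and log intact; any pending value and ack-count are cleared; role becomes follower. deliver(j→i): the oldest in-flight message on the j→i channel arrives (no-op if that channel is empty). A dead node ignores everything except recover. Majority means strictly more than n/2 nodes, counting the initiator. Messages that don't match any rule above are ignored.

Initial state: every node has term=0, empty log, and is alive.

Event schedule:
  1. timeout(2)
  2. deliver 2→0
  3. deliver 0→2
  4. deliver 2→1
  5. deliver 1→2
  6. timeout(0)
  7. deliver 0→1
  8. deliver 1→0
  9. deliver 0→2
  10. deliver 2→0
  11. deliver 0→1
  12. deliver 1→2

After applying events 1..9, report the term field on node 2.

1. timeout(2):  <2:cand t1 ->
2. deliver 2→0:  <0:foll t1 ->
3. deliver 0→2:  <2:lead t1 ->
4. deliver 2→1:  <1:foll t1 ->
5. deliver 1→2:  nop
6. timeout(0):  <0:cand t2 ->
7. deliver 0→1:  <1:foll t2 ->
8. deliver 1→0:  <0:lead t2 ->
9. deliver 0→2:  <2:foll t2 ->

2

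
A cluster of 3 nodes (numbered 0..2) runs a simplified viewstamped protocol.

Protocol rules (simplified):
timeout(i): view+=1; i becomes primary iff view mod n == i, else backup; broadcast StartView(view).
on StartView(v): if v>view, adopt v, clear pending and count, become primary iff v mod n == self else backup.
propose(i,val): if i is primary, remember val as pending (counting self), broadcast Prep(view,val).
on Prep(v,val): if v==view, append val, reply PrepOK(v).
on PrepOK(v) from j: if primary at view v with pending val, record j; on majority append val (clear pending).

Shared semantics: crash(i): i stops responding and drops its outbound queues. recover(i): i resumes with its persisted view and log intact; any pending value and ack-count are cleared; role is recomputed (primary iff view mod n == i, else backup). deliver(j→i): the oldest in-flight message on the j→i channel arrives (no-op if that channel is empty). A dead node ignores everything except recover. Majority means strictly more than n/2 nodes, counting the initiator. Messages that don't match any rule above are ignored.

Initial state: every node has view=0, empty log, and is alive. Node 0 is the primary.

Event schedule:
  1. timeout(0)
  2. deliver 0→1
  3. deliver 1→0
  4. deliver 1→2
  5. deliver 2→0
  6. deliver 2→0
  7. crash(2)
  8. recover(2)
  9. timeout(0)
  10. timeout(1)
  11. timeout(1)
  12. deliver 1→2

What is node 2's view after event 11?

0

e1 timeout(0): 0[back,v=1,-]
e2 deliver 0→1: 1[prim,v=1,-]
e3 deliver 1→0: ·
e4 deliver 1→2: ·
e5 deliver 2→0: ·
e6 deliver 2→0: ·
e7 crash(2): 2[✗back,v=0,-]
e8 recover(2): 2[back,v=0,-]
e9 timeout(0): 0[back,v=2,-]
e10 timeout(1): 1[back,v=2,-]
e11 timeout(1): 1[back,v=3,-]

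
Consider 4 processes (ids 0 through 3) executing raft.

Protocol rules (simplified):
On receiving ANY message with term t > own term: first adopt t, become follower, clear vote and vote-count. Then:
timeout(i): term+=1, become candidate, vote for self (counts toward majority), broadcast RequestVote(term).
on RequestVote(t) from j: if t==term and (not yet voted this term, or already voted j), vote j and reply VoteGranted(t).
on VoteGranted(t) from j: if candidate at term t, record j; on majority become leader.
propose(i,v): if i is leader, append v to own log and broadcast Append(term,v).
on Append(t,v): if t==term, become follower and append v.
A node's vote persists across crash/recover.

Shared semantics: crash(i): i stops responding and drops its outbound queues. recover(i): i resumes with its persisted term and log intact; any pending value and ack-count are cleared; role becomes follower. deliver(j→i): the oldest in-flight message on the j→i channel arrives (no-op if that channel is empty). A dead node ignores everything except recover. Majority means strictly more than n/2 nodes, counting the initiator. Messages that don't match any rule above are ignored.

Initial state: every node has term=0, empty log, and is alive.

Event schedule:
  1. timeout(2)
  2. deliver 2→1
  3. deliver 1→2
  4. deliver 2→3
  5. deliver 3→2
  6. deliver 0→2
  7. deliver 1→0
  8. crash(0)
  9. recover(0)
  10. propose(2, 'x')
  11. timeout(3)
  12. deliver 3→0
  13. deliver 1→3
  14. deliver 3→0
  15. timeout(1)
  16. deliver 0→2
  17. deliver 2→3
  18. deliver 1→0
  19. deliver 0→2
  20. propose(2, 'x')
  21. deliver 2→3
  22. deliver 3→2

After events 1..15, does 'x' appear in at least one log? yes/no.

yes

[1] timeout(2) → N2(cand t1 [-])
[2] deliver 2→1 → N1(foll t1 [-])
[3] deliver 1→2 → ∅
[4] deliver 2→3 → N3(foll t1 [-])
[5] deliver 3→2 → N2(lead t1 [-])
[6] deliver 0→2 → ∅
[7] deliver 1→0 → ∅
[8] crash(0) → N0(✗foll t0 [-])
[9] recover(0) → N0(foll t0 [-])
[10] propose(2,'x') → N2(lead t1 [x])
[11] timeout(3) → N3(cand t2 [-])
[12] deliver 3→0 → N0(foll t2 [-])
[13] deliver 1→3 → ∅
[14] deliver 3→0 → ∅
[15] timeout(1) → N1(cand t2 [-])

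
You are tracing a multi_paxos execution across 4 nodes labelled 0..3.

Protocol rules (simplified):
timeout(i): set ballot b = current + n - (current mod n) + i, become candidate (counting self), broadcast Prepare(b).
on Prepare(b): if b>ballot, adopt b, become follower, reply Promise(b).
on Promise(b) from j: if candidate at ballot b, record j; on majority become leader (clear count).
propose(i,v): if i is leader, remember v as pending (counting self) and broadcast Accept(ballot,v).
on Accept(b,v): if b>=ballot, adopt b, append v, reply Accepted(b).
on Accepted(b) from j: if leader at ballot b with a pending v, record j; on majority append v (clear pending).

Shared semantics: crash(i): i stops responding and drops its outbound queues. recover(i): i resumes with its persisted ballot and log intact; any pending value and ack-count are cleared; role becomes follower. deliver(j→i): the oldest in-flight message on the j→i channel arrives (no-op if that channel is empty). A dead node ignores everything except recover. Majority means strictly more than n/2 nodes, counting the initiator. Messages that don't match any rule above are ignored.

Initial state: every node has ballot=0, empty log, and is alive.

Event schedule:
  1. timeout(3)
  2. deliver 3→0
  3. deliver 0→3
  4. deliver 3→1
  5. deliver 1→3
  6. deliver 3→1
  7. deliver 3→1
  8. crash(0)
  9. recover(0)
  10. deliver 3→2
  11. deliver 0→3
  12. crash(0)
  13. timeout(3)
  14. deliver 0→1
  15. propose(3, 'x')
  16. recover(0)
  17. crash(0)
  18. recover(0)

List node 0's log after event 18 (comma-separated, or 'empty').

e1 timeout(3): 3[cand,b=7,-]
e2 deliver 3→0: 0[foll,b=7,-]
e3 deliver 0→3: ·
e4 deliver 3→1: 1[foll,b=7,-]
e5 deliver 1→3: 3[lead,b=7,-]
e6 deliver 3→1: ·
e7 deliver 3→1: ·
e8 crash(0): 0[✗foll,b=7,-]
e9 recover(0): 0[foll,b=7,-]
e10 deliver 3→2: 2[foll,b=7,-]
e11 deliver 0→3: ·
e12 crash(0): 0[✗foll,b=7,-]
e13 timeout(3): 3[cand,b=11,-]
e14 deliver 0→1: ·
e15 propose(3,'x'): ·
e16 recover(0): 0[foll,b=7,-]
e17 crash(0): 0[✗foll,b=7,-]
e18 recover(0): 0[foll,b=7,-]

empty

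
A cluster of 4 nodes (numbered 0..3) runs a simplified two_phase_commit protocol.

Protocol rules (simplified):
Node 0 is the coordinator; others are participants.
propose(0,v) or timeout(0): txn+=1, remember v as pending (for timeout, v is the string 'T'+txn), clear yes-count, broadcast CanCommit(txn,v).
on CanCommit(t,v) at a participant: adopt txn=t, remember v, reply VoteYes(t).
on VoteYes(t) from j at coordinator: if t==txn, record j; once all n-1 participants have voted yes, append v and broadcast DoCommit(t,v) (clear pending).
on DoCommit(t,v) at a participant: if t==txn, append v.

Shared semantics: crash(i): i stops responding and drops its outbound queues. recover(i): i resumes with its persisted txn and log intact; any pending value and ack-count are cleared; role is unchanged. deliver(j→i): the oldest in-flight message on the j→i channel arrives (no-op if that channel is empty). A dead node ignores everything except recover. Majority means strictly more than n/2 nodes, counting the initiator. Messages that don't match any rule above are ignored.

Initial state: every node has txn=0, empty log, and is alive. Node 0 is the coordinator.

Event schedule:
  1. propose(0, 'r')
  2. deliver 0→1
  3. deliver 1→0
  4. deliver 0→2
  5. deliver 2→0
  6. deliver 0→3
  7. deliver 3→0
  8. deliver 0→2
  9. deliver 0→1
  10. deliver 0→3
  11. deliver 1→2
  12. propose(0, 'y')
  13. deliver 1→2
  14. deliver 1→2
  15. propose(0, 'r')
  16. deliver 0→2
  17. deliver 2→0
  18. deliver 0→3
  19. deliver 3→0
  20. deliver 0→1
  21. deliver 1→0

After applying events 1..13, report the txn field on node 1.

step 1 propose(0,'r'): 0={coor,t=1,log=-}
step 2 deliver 0→1: 1={part,t=1,log=-}
step 3 deliver 1→0: —
step 4 deliver 0→2: 2={part,t=1,log=-}
step 5 deliver 2→0: —
step 6 deliver 0→3: 3={part,t=1,log=-}
step 7 deliver 3→0: 0={coor,t=1,log=r}
step 8 deliver 0→2: 2={part,t=1,log=r}
step 9 deliver 0→1: 1={part,t=1,log=r}
step 10 deliver 0→3: 3={part,t=1,log=r}
step 11 deliver 1→2: —
step 12 propose(0,'y'): 0={coor,t=2,log=r}
step 13 deliver 1→2: —

1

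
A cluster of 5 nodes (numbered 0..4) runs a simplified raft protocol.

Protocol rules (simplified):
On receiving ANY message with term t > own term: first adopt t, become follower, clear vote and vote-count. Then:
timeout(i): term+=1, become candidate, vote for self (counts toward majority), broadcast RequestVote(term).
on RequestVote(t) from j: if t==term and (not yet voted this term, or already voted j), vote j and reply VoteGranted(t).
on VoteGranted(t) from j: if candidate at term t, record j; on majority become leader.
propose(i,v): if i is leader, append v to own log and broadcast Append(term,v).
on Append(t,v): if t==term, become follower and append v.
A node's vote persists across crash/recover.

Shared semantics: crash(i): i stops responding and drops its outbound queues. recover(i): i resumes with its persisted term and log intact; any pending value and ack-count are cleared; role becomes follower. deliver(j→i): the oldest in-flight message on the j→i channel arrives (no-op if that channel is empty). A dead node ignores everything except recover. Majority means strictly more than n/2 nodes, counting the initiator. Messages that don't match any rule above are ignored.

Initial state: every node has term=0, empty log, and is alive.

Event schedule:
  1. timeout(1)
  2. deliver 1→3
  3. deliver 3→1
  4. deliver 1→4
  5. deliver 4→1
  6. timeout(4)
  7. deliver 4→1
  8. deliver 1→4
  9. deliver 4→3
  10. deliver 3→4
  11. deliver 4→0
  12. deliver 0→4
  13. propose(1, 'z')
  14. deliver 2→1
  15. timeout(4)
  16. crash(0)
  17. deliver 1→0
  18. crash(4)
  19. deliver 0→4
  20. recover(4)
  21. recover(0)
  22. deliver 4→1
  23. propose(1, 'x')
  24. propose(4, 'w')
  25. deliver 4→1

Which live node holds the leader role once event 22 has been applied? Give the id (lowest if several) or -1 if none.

after 1 — timeout(1): n1:cand/t1/[-]
after 2 — deliver 1→3: n3:foll/t1/[-]
after 3 — deliver 3→1: ·
after 4 — deliver 1→4: n4:foll/t1/[-]
after 5 — deliver 4→1: n1:lead/t1/[-]
after 6 — timeout(4): n4:cand/t2/[-]
after 7 — deliver 4→1: n1:foll/t2/[-]
after 8 — deliver 1→4: ·
after 9 — deliver 4→3: n3:foll/t2/[-]
after 10 — deliver 3→4: n4:lead/t2/[-]
after 11 — deliver 4→0: n0:foll/t2/[-]
after 12 — deliver 0→4: ·
after 13 — propose(1,'z'): ·
after 14 — deliver 2→1: ·
after 15 — timeout(4): n4:cand/t3/[-]
after 16 — crash(0): n0:✗foll/t2/[-]
after 17 — deliver 1→0: ·
after 18 — crash(4): n4:✗cand/t3/[-]
after 19 — deliver 0→4: ·
after 20 — recover(4): n4:foll/t3/[-]
after 21 — recover(0): n0:foll/t2/[-]
after 22 — deliver 4→1: ·

-1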